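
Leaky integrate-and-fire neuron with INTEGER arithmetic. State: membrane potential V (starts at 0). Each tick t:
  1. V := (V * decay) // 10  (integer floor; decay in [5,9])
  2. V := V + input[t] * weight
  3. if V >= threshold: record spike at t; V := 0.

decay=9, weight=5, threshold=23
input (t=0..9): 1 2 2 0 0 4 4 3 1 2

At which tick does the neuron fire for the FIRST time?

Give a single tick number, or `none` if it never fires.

Answer: 5

Derivation:
t=0: input=1 -> V=5
t=1: input=2 -> V=14
t=2: input=2 -> V=22
t=3: input=0 -> V=19
t=4: input=0 -> V=17
t=5: input=4 -> V=0 FIRE
t=6: input=4 -> V=20
t=7: input=3 -> V=0 FIRE
t=8: input=1 -> V=5
t=9: input=2 -> V=14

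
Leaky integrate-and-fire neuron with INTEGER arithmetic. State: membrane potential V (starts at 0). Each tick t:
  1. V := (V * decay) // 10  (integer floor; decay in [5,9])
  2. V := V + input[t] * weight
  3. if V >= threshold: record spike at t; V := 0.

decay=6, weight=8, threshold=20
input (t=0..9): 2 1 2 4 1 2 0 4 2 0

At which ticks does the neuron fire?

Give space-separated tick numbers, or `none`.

Answer: 2 3 5 7

Derivation:
t=0: input=2 -> V=16
t=1: input=1 -> V=17
t=2: input=2 -> V=0 FIRE
t=3: input=4 -> V=0 FIRE
t=4: input=1 -> V=8
t=5: input=2 -> V=0 FIRE
t=6: input=0 -> V=0
t=7: input=4 -> V=0 FIRE
t=8: input=2 -> V=16
t=9: input=0 -> V=9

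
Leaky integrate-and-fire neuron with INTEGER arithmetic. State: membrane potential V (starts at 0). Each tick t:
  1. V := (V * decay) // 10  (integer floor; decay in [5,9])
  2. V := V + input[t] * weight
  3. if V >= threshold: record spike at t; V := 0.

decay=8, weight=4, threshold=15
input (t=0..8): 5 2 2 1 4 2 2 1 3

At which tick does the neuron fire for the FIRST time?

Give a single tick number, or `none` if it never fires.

Answer: 0

Derivation:
t=0: input=5 -> V=0 FIRE
t=1: input=2 -> V=8
t=2: input=2 -> V=14
t=3: input=1 -> V=0 FIRE
t=4: input=4 -> V=0 FIRE
t=5: input=2 -> V=8
t=6: input=2 -> V=14
t=7: input=1 -> V=0 FIRE
t=8: input=3 -> V=12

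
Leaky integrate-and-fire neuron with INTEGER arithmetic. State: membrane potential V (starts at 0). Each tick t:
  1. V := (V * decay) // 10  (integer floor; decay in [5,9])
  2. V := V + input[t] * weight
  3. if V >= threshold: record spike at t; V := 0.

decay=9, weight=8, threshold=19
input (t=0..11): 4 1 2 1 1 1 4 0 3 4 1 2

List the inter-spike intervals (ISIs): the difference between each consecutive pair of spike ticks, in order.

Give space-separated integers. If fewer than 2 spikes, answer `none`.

t=0: input=4 -> V=0 FIRE
t=1: input=1 -> V=8
t=2: input=2 -> V=0 FIRE
t=3: input=1 -> V=8
t=4: input=1 -> V=15
t=5: input=1 -> V=0 FIRE
t=6: input=4 -> V=0 FIRE
t=7: input=0 -> V=0
t=8: input=3 -> V=0 FIRE
t=9: input=4 -> V=0 FIRE
t=10: input=1 -> V=8
t=11: input=2 -> V=0 FIRE

Answer: 2 3 1 2 1 2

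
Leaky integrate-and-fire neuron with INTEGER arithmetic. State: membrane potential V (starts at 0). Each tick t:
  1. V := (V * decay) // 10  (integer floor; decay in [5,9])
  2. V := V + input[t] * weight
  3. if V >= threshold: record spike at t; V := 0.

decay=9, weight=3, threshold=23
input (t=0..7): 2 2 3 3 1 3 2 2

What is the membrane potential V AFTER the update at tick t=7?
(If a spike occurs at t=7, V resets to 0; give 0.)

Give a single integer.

Answer: 19

Derivation:
t=0: input=2 -> V=6
t=1: input=2 -> V=11
t=2: input=3 -> V=18
t=3: input=3 -> V=0 FIRE
t=4: input=1 -> V=3
t=5: input=3 -> V=11
t=6: input=2 -> V=15
t=7: input=2 -> V=19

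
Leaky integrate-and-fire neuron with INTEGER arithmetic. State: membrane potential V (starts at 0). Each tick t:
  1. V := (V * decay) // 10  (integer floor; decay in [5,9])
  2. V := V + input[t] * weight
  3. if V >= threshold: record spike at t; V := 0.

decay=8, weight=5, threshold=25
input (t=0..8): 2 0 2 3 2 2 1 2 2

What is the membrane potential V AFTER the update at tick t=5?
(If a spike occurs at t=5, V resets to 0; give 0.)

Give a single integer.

t=0: input=2 -> V=10
t=1: input=0 -> V=8
t=2: input=2 -> V=16
t=3: input=3 -> V=0 FIRE
t=4: input=2 -> V=10
t=5: input=2 -> V=18
t=6: input=1 -> V=19
t=7: input=2 -> V=0 FIRE
t=8: input=2 -> V=10

Answer: 18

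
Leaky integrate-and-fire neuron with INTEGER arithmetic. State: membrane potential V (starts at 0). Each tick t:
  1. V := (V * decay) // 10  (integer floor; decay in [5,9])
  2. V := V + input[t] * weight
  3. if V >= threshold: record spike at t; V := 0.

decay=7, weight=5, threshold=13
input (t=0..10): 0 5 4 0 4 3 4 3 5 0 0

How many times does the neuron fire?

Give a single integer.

t=0: input=0 -> V=0
t=1: input=5 -> V=0 FIRE
t=2: input=4 -> V=0 FIRE
t=3: input=0 -> V=0
t=4: input=4 -> V=0 FIRE
t=5: input=3 -> V=0 FIRE
t=6: input=4 -> V=0 FIRE
t=7: input=3 -> V=0 FIRE
t=8: input=5 -> V=0 FIRE
t=9: input=0 -> V=0
t=10: input=0 -> V=0

Answer: 7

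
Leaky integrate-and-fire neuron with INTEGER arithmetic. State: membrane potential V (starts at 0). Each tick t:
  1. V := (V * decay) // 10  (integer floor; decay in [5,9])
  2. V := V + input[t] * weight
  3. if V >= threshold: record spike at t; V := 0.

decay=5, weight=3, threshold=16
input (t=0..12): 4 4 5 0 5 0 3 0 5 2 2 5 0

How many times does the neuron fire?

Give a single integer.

Answer: 4

Derivation:
t=0: input=4 -> V=12
t=1: input=4 -> V=0 FIRE
t=2: input=5 -> V=15
t=3: input=0 -> V=7
t=4: input=5 -> V=0 FIRE
t=5: input=0 -> V=0
t=6: input=3 -> V=9
t=7: input=0 -> V=4
t=8: input=5 -> V=0 FIRE
t=9: input=2 -> V=6
t=10: input=2 -> V=9
t=11: input=5 -> V=0 FIRE
t=12: input=0 -> V=0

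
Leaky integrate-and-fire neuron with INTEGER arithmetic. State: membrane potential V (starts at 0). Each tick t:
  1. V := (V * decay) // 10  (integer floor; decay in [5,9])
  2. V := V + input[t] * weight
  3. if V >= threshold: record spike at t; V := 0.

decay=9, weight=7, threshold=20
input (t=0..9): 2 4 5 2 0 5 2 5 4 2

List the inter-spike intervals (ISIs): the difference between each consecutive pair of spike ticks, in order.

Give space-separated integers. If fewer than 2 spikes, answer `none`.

Answer: 1 3 2 1

Derivation:
t=0: input=2 -> V=14
t=1: input=4 -> V=0 FIRE
t=2: input=5 -> V=0 FIRE
t=3: input=2 -> V=14
t=4: input=0 -> V=12
t=5: input=5 -> V=0 FIRE
t=6: input=2 -> V=14
t=7: input=5 -> V=0 FIRE
t=8: input=4 -> V=0 FIRE
t=9: input=2 -> V=14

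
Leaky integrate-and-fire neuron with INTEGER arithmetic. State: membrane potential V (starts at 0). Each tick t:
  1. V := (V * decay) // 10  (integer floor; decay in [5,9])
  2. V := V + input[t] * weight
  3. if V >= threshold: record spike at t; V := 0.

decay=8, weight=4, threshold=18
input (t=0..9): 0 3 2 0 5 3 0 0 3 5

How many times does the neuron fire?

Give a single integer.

t=0: input=0 -> V=0
t=1: input=3 -> V=12
t=2: input=2 -> V=17
t=3: input=0 -> V=13
t=4: input=5 -> V=0 FIRE
t=5: input=3 -> V=12
t=6: input=0 -> V=9
t=7: input=0 -> V=7
t=8: input=3 -> V=17
t=9: input=5 -> V=0 FIRE

Answer: 2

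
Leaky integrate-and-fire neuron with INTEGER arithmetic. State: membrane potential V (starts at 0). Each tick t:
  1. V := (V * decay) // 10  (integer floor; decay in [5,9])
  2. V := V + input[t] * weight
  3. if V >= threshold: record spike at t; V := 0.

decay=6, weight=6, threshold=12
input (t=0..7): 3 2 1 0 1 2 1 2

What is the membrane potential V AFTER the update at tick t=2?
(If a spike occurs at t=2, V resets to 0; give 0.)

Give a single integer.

Answer: 6

Derivation:
t=0: input=3 -> V=0 FIRE
t=1: input=2 -> V=0 FIRE
t=2: input=1 -> V=6
t=3: input=0 -> V=3
t=4: input=1 -> V=7
t=5: input=2 -> V=0 FIRE
t=6: input=1 -> V=6
t=7: input=2 -> V=0 FIRE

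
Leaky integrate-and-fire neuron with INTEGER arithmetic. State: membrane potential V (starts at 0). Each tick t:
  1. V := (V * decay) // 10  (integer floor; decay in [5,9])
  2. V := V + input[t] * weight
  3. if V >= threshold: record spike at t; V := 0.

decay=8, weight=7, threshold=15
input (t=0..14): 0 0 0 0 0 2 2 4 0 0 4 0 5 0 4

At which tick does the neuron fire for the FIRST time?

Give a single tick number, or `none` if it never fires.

Answer: 6

Derivation:
t=0: input=0 -> V=0
t=1: input=0 -> V=0
t=2: input=0 -> V=0
t=3: input=0 -> V=0
t=4: input=0 -> V=0
t=5: input=2 -> V=14
t=6: input=2 -> V=0 FIRE
t=7: input=4 -> V=0 FIRE
t=8: input=0 -> V=0
t=9: input=0 -> V=0
t=10: input=4 -> V=0 FIRE
t=11: input=0 -> V=0
t=12: input=5 -> V=0 FIRE
t=13: input=0 -> V=0
t=14: input=4 -> V=0 FIRE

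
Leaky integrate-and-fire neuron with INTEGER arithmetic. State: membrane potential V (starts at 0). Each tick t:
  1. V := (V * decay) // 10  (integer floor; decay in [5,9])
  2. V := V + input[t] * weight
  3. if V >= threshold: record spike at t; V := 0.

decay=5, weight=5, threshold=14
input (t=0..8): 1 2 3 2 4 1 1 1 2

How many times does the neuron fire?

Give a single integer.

t=0: input=1 -> V=5
t=1: input=2 -> V=12
t=2: input=3 -> V=0 FIRE
t=3: input=2 -> V=10
t=4: input=4 -> V=0 FIRE
t=5: input=1 -> V=5
t=6: input=1 -> V=7
t=7: input=1 -> V=8
t=8: input=2 -> V=0 FIRE

Answer: 3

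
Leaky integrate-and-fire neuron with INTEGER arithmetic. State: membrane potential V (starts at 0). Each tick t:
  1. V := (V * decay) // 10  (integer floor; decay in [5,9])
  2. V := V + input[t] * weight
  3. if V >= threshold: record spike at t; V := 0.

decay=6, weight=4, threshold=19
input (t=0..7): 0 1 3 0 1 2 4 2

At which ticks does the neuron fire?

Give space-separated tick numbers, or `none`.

Answer: 6

Derivation:
t=0: input=0 -> V=0
t=1: input=1 -> V=4
t=2: input=3 -> V=14
t=3: input=0 -> V=8
t=4: input=1 -> V=8
t=5: input=2 -> V=12
t=6: input=4 -> V=0 FIRE
t=7: input=2 -> V=8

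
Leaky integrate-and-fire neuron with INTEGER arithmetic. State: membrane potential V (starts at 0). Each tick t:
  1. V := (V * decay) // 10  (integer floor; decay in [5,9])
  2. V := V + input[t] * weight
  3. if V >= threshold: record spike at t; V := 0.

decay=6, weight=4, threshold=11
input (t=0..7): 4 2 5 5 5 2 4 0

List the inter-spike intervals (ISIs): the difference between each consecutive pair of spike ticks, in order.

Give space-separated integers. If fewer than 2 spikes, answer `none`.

Answer: 2 1 1 2

Derivation:
t=0: input=4 -> V=0 FIRE
t=1: input=2 -> V=8
t=2: input=5 -> V=0 FIRE
t=3: input=5 -> V=0 FIRE
t=4: input=5 -> V=0 FIRE
t=5: input=2 -> V=8
t=6: input=4 -> V=0 FIRE
t=7: input=0 -> V=0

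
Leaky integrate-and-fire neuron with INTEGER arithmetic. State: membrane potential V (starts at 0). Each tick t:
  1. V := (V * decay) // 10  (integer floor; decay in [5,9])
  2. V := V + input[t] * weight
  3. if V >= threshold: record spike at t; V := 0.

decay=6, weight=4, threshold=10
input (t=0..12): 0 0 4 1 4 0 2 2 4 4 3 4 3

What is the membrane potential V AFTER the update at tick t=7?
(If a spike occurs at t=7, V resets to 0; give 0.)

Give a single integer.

Answer: 0

Derivation:
t=0: input=0 -> V=0
t=1: input=0 -> V=0
t=2: input=4 -> V=0 FIRE
t=3: input=1 -> V=4
t=4: input=4 -> V=0 FIRE
t=5: input=0 -> V=0
t=6: input=2 -> V=8
t=7: input=2 -> V=0 FIRE
t=8: input=4 -> V=0 FIRE
t=9: input=4 -> V=0 FIRE
t=10: input=3 -> V=0 FIRE
t=11: input=4 -> V=0 FIRE
t=12: input=3 -> V=0 FIRE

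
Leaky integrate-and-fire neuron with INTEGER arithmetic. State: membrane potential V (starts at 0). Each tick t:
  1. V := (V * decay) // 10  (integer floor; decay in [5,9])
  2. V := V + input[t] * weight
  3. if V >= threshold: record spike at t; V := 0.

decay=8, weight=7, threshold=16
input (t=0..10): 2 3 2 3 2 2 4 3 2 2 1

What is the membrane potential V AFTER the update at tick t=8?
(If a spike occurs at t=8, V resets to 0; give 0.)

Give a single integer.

t=0: input=2 -> V=14
t=1: input=3 -> V=0 FIRE
t=2: input=2 -> V=14
t=3: input=3 -> V=0 FIRE
t=4: input=2 -> V=14
t=5: input=2 -> V=0 FIRE
t=6: input=4 -> V=0 FIRE
t=7: input=3 -> V=0 FIRE
t=8: input=2 -> V=14
t=9: input=2 -> V=0 FIRE
t=10: input=1 -> V=7

Answer: 14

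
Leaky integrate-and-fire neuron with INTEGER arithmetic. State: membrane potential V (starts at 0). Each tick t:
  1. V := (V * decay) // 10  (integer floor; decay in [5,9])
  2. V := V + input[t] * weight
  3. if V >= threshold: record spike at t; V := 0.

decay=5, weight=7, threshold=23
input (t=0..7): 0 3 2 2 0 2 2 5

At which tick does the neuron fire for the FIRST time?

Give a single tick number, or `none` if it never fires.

Answer: 2

Derivation:
t=0: input=0 -> V=0
t=1: input=3 -> V=21
t=2: input=2 -> V=0 FIRE
t=3: input=2 -> V=14
t=4: input=0 -> V=7
t=5: input=2 -> V=17
t=6: input=2 -> V=22
t=7: input=5 -> V=0 FIRE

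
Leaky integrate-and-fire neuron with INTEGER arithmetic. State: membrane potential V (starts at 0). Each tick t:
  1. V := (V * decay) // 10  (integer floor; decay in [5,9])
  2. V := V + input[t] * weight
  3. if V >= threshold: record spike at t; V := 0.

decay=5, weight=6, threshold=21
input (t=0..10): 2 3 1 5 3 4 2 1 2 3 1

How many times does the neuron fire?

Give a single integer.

t=0: input=2 -> V=12
t=1: input=3 -> V=0 FIRE
t=2: input=1 -> V=6
t=3: input=5 -> V=0 FIRE
t=4: input=3 -> V=18
t=5: input=4 -> V=0 FIRE
t=6: input=2 -> V=12
t=7: input=1 -> V=12
t=8: input=2 -> V=18
t=9: input=3 -> V=0 FIRE
t=10: input=1 -> V=6

Answer: 4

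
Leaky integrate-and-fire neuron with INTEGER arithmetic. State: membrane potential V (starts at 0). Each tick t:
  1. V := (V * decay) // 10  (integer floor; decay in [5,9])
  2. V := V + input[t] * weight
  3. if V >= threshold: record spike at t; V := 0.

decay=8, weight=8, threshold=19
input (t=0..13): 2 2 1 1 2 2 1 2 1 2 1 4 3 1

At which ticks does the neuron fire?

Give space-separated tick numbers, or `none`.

Answer: 1 4 6 8 10 11 12

Derivation:
t=0: input=2 -> V=16
t=1: input=2 -> V=0 FIRE
t=2: input=1 -> V=8
t=3: input=1 -> V=14
t=4: input=2 -> V=0 FIRE
t=5: input=2 -> V=16
t=6: input=1 -> V=0 FIRE
t=7: input=2 -> V=16
t=8: input=1 -> V=0 FIRE
t=9: input=2 -> V=16
t=10: input=1 -> V=0 FIRE
t=11: input=4 -> V=0 FIRE
t=12: input=3 -> V=0 FIRE
t=13: input=1 -> V=8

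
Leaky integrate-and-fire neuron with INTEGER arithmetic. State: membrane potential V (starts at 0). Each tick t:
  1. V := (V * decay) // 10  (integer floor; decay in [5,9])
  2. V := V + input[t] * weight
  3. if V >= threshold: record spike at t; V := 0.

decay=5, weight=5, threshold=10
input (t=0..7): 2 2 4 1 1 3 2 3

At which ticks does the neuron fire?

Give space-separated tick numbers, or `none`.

t=0: input=2 -> V=0 FIRE
t=1: input=2 -> V=0 FIRE
t=2: input=4 -> V=0 FIRE
t=3: input=1 -> V=5
t=4: input=1 -> V=7
t=5: input=3 -> V=0 FIRE
t=6: input=2 -> V=0 FIRE
t=7: input=3 -> V=0 FIRE

Answer: 0 1 2 5 6 7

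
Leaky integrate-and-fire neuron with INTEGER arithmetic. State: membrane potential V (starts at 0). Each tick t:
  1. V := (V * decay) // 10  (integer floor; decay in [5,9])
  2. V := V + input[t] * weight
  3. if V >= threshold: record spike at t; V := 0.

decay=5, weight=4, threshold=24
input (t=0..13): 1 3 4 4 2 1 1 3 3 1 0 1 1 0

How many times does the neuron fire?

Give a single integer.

Answer: 1

Derivation:
t=0: input=1 -> V=4
t=1: input=3 -> V=14
t=2: input=4 -> V=23
t=3: input=4 -> V=0 FIRE
t=4: input=2 -> V=8
t=5: input=1 -> V=8
t=6: input=1 -> V=8
t=7: input=3 -> V=16
t=8: input=3 -> V=20
t=9: input=1 -> V=14
t=10: input=0 -> V=7
t=11: input=1 -> V=7
t=12: input=1 -> V=7
t=13: input=0 -> V=3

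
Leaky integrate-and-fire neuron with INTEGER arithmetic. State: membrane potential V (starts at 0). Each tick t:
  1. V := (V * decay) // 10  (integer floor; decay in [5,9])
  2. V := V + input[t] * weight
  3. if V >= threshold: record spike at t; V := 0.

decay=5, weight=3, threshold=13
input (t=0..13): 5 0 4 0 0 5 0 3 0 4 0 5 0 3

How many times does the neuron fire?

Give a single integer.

t=0: input=5 -> V=0 FIRE
t=1: input=0 -> V=0
t=2: input=4 -> V=12
t=3: input=0 -> V=6
t=4: input=0 -> V=3
t=5: input=5 -> V=0 FIRE
t=6: input=0 -> V=0
t=7: input=3 -> V=9
t=8: input=0 -> V=4
t=9: input=4 -> V=0 FIRE
t=10: input=0 -> V=0
t=11: input=5 -> V=0 FIRE
t=12: input=0 -> V=0
t=13: input=3 -> V=9

Answer: 4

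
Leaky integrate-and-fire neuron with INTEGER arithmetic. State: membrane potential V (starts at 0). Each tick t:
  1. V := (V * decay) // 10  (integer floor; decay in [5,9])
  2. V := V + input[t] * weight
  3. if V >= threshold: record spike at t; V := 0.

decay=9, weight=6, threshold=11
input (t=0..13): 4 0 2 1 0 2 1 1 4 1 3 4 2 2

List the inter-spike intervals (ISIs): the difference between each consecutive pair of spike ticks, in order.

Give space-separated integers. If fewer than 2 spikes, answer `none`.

Answer: 2 3 2 1 2 1 1 1

Derivation:
t=0: input=4 -> V=0 FIRE
t=1: input=0 -> V=0
t=2: input=2 -> V=0 FIRE
t=3: input=1 -> V=6
t=4: input=0 -> V=5
t=5: input=2 -> V=0 FIRE
t=6: input=1 -> V=6
t=7: input=1 -> V=0 FIRE
t=8: input=4 -> V=0 FIRE
t=9: input=1 -> V=6
t=10: input=3 -> V=0 FIRE
t=11: input=4 -> V=0 FIRE
t=12: input=2 -> V=0 FIRE
t=13: input=2 -> V=0 FIRE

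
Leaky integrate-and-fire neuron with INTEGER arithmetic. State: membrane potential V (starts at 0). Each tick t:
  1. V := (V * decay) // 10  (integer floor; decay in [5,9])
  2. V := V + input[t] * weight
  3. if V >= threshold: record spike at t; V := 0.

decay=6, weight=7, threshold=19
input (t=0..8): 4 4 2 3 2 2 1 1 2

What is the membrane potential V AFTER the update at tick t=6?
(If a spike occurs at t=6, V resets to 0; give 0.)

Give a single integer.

t=0: input=4 -> V=0 FIRE
t=1: input=4 -> V=0 FIRE
t=2: input=2 -> V=14
t=3: input=3 -> V=0 FIRE
t=4: input=2 -> V=14
t=5: input=2 -> V=0 FIRE
t=6: input=1 -> V=7
t=7: input=1 -> V=11
t=8: input=2 -> V=0 FIRE

Answer: 7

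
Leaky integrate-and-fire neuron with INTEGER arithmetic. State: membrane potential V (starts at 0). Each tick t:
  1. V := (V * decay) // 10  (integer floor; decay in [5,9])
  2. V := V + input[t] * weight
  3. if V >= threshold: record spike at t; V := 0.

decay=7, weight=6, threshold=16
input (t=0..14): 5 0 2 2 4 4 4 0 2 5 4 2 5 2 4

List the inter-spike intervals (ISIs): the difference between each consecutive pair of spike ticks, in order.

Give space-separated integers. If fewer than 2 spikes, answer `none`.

t=0: input=5 -> V=0 FIRE
t=1: input=0 -> V=0
t=2: input=2 -> V=12
t=3: input=2 -> V=0 FIRE
t=4: input=4 -> V=0 FIRE
t=5: input=4 -> V=0 FIRE
t=6: input=4 -> V=0 FIRE
t=7: input=0 -> V=0
t=8: input=2 -> V=12
t=9: input=5 -> V=0 FIRE
t=10: input=4 -> V=0 FIRE
t=11: input=2 -> V=12
t=12: input=5 -> V=0 FIRE
t=13: input=2 -> V=12
t=14: input=4 -> V=0 FIRE

Answer: 3 1 1 1 3 1 2 2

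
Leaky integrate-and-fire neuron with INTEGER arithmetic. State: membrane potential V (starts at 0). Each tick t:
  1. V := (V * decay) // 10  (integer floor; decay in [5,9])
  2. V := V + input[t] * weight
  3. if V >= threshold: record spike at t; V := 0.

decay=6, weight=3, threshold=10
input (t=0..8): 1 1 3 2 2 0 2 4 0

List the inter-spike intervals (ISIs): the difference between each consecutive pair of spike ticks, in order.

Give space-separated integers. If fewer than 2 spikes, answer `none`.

Answer: 5

Derivation:
t=0: input=1 -> V=3
t=1: input=1 -> V=4
t=2: input=3 -> V=0 FIRE
t=3: input=2 -> V=6
t=4: input=2 -> V=9
t=5: input=0 -> V=5
t=6: input=2 -> V=9
t=7: input=4 -> V=0 FIRE
t=8: input=0 -> V=0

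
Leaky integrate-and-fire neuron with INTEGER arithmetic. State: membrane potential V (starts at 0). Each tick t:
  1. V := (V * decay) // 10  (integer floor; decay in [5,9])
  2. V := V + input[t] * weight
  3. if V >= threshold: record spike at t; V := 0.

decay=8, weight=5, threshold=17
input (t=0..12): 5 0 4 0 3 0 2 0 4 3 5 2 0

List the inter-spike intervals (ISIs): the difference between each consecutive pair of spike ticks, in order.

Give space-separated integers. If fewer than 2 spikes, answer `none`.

t=0: input=5 -> V=0 FIRE
t=1: input=0 -> V=0
t=2: input=4 -> V=0 FIRE
t=3: input=0 -> V=0
t=4: input=3 -> V=15
t=5: input=0 -> V=12
t=6: input=2 -> V=0 FIRE
t=7: input=0 -> V=0
t=8: input=4 -> V=0 FIRE
t=9: input=3 -> V=15
t=10: input=5 -> V=0 FIRE
t=11: input=2 -> V=10
t=12: input=0 -> V=8

Answer: 2 4 2 2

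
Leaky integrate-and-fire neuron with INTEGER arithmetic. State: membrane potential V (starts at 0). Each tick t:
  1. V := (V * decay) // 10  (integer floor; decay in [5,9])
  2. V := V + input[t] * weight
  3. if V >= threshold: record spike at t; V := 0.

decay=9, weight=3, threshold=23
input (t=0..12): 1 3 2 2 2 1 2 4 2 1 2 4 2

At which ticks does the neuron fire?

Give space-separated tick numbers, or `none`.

t=0: input=1 -> V=3
t=1: input=3 -> V=11
t=2: input=2 -> V=15
t=3: input=2 -> V=19
t=4: input=2 -> V=0 FIRE
t=5: input=1 -> V=3
t=6: input=2 -> V=8
t=7: input=4 -> V=19
t=8: input=2 -> V=0 FIRE
t=9: input=1 -> V=3
t=10: input=2 -> V=8
t=11: input=4 -> V=19
t=12: input=2 -> V=0 FIRE

Answer: 4 8 12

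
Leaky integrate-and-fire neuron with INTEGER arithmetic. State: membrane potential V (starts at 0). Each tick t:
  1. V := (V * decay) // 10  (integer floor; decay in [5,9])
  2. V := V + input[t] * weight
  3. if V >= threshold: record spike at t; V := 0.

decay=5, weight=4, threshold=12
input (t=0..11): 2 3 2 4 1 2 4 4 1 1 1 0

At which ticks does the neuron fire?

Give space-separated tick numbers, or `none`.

Answer: 1 3 6 7

Derivation:
t=0: input=2 -> V=8
t=1: input=3 -> V=0 FIRE
t=2: input=2 -> V=8
t=3: input=4 -> V=0 FIRE
t=4: input=1 -> V=4
t=5: input=2 -> V=10
t=6: input=4 -> V=0 FIRE
t=7: input=4 -> V=0 FIRE
t=8: input=1 -> V=4
t=9: input=1 -> V=6
t=10: input=1 -> V=7
t=11: input=0 -> V=3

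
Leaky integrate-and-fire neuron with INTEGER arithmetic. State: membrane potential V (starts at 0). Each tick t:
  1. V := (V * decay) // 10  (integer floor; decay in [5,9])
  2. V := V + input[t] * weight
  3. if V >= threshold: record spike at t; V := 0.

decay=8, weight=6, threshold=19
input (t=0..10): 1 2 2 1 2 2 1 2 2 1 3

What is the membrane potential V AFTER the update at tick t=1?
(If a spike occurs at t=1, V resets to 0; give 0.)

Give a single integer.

Answer: 16

Derivation:
t=0: input=1 -> V=6
t=1: input=2 -> V=16
t=2: input=2 -> V=0 FIRE
t=3: input=1 -> V=6
t=4: input=2 -> V=16
t=5: input=2 -> V=0 FIRE
t=6: input=1 -> V=6
t=7: input=2 -> V=16
t=8: input=2 -> V=0 FIRE
t=9: input=1 -> V=6
t=10: input=3 -> V=0 FIRE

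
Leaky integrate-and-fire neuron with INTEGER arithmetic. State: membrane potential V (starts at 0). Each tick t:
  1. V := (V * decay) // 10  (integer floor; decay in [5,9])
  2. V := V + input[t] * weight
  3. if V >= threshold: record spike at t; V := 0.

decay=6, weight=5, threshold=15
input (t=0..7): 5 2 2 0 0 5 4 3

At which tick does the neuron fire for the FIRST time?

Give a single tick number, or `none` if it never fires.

t=0: input=5 -> V=0 FIRE
t=1: input=2 -> V=10
t=2: input=2 -> V=0 FIRE
t=3: input=0 -> V=0
t=4: input=0 -> V=0
t=5: input=5 -> V=0 FIRE
t=6: input=4 -> V=0 FIRE
t=7: input=3 -> V=0 FIRE

Answer: 0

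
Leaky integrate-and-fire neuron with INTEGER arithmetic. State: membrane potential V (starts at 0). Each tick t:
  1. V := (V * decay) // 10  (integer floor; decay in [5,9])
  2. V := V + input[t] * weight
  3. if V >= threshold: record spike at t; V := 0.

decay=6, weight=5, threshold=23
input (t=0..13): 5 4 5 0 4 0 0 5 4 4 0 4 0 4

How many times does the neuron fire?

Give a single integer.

Answer: 5

Derivation:
t=0: input=5 -> V=0 FIRE
t=1: input=4 -> V=20
t=2: input=5 -> V=0 FIRE
t=3: input=0 -> V=0
t=4: input=4 -> V=20
t=5: input=0 -> V=12
t=6: input=0 -> V=7
t=7: input=5 -> V=0 FIRE
t=8: input=4 -> V=20
t=9: input=4 -> V=0 FIRE
t=10: input=0 -> V=0
t=11: input=4 -> V=20
t=12: input=0 -> V=12
t=13: input=4 -> V=0 FIRE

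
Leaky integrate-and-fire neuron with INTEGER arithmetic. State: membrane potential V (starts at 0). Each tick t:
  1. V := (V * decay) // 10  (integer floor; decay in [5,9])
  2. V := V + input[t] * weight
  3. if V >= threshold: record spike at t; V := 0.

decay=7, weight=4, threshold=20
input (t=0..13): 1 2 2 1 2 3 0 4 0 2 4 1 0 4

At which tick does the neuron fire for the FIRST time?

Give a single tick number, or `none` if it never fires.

t=0: input=1 -> V=4
t=1: input=2 -> V=10
t=2: input=2 -> V=15
t=3: input=1 -> V=14
t=4: input=2 -> V=17
t=5: input=3 -> V=0 FIRE
t=6: input=0 -> V=0
t=7: input=4 -> V=16
t=8: input=0 -> V=11
t=9: input=2 -> V=15
t=10: input=4 -> V=0 FIRE
t=11: input=1 -> V=4
t=12: input=0 -> V=2
t=13: input=4 -> V=17

Answer: 5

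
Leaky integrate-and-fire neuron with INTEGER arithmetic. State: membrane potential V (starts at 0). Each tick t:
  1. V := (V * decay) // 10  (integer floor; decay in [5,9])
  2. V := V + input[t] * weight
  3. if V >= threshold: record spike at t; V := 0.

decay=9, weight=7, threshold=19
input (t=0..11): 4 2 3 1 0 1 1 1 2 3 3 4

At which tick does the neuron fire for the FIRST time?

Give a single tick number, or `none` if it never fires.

Answer: 0

Derivation:
t=0: input=4 -> V=0 FIRE
t=1: input=2 -> V=14
t=2: input=3 -> V=0 FIRE
t=3: input=1 -> V=7
t=4: input=0 -> V=6
t=5: input=1 -> V=12
t=6: input=1 -> V=17
t=7: input=1 -> V=0 FIRE
t=8: input=2 -> V=14
t=9: input=3 -> V=0 FIRE
t=10: input=3 -> V=0 FIRE
t=11: input=4 -> V=0 FIRE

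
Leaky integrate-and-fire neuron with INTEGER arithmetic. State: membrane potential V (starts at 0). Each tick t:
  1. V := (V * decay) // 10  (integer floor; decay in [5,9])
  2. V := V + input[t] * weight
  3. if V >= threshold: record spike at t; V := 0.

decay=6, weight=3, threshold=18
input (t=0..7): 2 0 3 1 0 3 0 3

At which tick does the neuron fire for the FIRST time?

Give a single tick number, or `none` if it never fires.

t=0: input=2 -> V=6
t=1: input=0 -> V=3
t=2: input=3 -> V=10
t=3: input=1 -> V=9
t=4: input=0 -> V=5
t=5: input=3 -> V=12
t=6: input=0 -> V=7
t=7: input=3 -> V=13

Answer: none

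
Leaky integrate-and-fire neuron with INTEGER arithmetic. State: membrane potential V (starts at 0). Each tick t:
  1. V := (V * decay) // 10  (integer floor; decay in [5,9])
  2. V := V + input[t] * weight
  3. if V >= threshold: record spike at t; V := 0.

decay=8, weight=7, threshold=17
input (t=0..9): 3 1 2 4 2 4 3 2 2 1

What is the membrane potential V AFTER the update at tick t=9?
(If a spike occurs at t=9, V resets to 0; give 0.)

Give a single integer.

t=0: input=3 -> V=0 FIRE
t=1: input=1 -> V=7
t=2: input=2 -> V=0 FIRE
t=3: input=4 -> V=0 FIRE
t=4: input=2 -> V=14
t=5: input=4 -> V=0 FIRE
t=6: input=3 -> V=0 FIRE
t=7: input=2 -> V=14
t=8: input=2 -> V=0 FIRE
t=9: input=1 -> V=7

Answer: 7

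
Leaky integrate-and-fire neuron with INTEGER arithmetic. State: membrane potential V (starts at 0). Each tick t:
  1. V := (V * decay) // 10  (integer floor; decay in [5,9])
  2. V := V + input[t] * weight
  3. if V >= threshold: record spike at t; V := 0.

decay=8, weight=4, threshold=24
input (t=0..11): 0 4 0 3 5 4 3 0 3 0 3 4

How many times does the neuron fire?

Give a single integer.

Answer: 3

Derivation:
t=0: input=0 -> V=0
t=1: input=4 -> V=16
t=2: input=0 -> V=12
t=3: input=3 -> V=21
t=4: input=5 -> V=0 FIRE
t=5: input=4 -> V=16
t=6: input=3 -> V=0 FIRE
t=7: input=0 -> V=0
t=8: input=3 -> V=12
t=9: input=0 -> V=9
t=10: input=3 -> V=19
t=11: input=4 -> V=0 FIRE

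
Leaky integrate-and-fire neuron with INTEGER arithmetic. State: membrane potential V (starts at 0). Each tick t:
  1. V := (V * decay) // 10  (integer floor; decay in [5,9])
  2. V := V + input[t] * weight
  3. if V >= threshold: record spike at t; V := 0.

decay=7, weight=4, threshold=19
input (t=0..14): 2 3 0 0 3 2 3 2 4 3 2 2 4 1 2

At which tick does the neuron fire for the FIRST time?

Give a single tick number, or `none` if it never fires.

t=0: input=2 -> V=8
t=1: input=3 -> V=17
t=2: input=0 -> V=11
t=3: input=0 -> V=7
t=4: input=3 -> V=16
t=5: input=2 -> V=0 FIRE
t=6: input=3 -> V=12
t=7: input=2 -> V=16
t=8: input=4 -> V=0 FIRE
t=9: input=3 -> V=12
t=10: input=2 -> V=16
t=11: input=2 -> V=0 FIRE
t=12: input=4 -> V=16
t=13: input=1 -> V=15
t=14: input=2 -> V=18

Answer: 5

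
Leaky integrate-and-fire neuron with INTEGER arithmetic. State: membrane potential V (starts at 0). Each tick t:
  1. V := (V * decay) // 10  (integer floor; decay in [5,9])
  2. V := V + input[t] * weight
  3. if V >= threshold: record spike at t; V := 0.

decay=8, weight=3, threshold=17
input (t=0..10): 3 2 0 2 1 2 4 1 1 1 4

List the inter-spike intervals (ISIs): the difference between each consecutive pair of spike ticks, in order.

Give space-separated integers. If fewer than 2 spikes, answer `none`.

Answer: 5

Derivation:
t=0: input=3 -> V=9
t=1: input=2 -> V=13
t=2: input=0 -> V=10
t=3: input=2 -> V=14
t=4: input=1 -> V=14
t=5: input=2 -> V=0 FIRE
t=6: input=4 -> V=12
t=7: input=1 -> V=12
t=8: input=1 -> V=12
t=9: input=1 -> V=12
t=10: input=4 -> V=0 FIRE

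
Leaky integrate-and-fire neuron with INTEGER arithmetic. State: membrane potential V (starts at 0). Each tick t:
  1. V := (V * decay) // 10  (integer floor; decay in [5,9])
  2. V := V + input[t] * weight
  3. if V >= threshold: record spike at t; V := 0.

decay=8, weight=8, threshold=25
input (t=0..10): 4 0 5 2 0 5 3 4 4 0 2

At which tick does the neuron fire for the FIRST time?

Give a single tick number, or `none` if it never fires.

Answer: 0

Derivation:
t=0: input=4 -> V=0 FIRE
t=1: input=0 -> V=0
t=2: input=5 -> V=0 FIRE
t=3: input=2 -> V=16
t=4: input=0 -> V=12
t=5: input=5 -> V=0 FIRE
t=6: input=3 -> V=24
t=7: input=4 -> V=0 FIRE
t=8: input=4 -> V=0 FIRE
t=9: input=0 -> V=0
t=10: input=2 -> V=16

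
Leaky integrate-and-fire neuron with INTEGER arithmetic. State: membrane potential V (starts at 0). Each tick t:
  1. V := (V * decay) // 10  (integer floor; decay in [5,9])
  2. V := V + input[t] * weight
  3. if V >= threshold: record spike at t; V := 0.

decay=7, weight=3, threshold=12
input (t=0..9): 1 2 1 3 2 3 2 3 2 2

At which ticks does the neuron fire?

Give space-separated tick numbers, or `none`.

t=0: input=1 -> V=3
t=1: input=2 -> V=8
t=2: input=1 -> V=8
t=3: input=3 -> V=0 FIRE
t=4: input=2 -> V=6
t=5: input=3 -> V=0 FIRE
t=6: input=2 -> V=6
t=7: input=3 -> V=0 FIRE
t=8: input=2 -> V=6
t=9: input=2 -> V=10

Answer: 3 5 7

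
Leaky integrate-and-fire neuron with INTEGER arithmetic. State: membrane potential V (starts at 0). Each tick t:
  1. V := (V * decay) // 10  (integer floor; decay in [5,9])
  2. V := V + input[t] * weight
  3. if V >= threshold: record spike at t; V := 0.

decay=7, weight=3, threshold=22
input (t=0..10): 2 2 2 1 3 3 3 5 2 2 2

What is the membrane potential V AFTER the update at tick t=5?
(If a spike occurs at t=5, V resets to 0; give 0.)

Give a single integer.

t=0: input=2 -> V=6
t=1: input=2 -> V=10
t=2: input=2 -> V=13
t=3: input=1 -> V=12
t=4: input=3 -> V=17
t=5: input=3 -> V=20
t=6: input=3 -> V=0 FIRE
t=7: input=5 -> V=15
t=8: input=2 -> V=16
t=9: input=2 -> V=17
t=10: input=2 -> V=17

Answer: 20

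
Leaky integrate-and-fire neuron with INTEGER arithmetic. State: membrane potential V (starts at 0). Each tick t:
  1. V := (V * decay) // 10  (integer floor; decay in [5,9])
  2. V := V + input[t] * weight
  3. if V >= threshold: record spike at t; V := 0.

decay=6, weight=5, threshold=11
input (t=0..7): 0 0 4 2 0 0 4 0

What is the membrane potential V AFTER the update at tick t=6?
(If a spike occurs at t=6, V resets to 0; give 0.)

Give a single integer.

t=0: input=0 -> V=0
t=1: input=0 -> V=0
t=2: input=4 -> V=0 FIRE
t=3: input=2 -> V=10
t=4: input=0 -> V=6
t=5: input=0 -> V=3
t=6: input=4 -> V=0 FIRE
t=7: input=0 -> V=0

Answer: 0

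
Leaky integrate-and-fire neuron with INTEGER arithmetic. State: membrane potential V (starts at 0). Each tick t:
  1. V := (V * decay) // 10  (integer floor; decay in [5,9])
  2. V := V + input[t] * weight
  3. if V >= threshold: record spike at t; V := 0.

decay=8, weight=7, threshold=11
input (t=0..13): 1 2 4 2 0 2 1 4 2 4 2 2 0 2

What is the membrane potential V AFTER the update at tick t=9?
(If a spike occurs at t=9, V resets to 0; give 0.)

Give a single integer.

Answer: 0

Derivation:
t=0: input=1 -> V=7
t=1: input=2 -> V=0 FIRE
t=2: input=4 -> V=0 FIRE
t=3: input=2 -> V=0 FIRE
t=4: input=0 -> V=0
t=5: input=2 -> V=0 FIRE
t=6: input=1 -> V=7
t=7: input=4 -> V=0 FIRE
t=8: input=2 -> V=0 FIRE
t=9: input=4 -> V=0 FIRE
t=10: input=2 -> V=0 FIRE
t=11: input=2 -> V=0 FIRE
t=12: input=0 -> V=0
t=13: input=2 -> V=0 FIRE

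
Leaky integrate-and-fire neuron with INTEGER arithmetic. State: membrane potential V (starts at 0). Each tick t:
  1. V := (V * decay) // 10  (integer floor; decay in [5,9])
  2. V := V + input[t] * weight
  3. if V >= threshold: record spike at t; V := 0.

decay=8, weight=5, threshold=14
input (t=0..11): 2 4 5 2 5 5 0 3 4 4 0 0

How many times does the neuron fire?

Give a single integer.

t=0: input=2 -> V=10
t=1: input=4 -> V=0 FIRE
t=2: input=5 -> V=0 FIRE
t=3: input=2 -> V=10
t=4: input=5 -> V=0 FIRE
t=5: input=5 -> V=0 FIRE
t=6: input=0 -> V=0
t=7: input=3 -> V=0 FIRE
t=8: input=4 -> V=0 FIRE
t=9: input=4 -> V=0 FIRE
t=10: input=0 -> V=0
t=11: input=0 -> V=0

Answer: 7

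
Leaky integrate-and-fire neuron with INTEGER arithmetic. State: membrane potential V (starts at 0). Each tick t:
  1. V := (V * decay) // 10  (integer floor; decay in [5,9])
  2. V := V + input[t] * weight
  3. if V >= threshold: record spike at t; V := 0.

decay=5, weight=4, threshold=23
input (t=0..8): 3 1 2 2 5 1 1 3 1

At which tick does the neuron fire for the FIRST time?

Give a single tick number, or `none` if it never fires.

t=0: input=3 -> V=12
t=1: input=1 -> V=10
t=2: input=2 -> V=13
t=3: input=2 -> V=14
t=4: input=5 -> V=0 FIRE
t=5: input=1 -> V=4
t=6: input=1 -> V=6
t=7: input=3 -> V=15
t=8: input=1 -> V=11

Answer: 4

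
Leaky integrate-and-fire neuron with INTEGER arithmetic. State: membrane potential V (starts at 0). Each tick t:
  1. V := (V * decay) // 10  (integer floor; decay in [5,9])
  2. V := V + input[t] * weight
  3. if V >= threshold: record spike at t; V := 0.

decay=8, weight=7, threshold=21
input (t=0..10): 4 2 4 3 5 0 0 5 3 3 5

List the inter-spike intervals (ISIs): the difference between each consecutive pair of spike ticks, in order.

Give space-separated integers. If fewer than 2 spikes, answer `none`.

Answer: 2 1 1 3 1 1 1

Derivation:
t=0: input=4 -> V=0 FIRE
t=1: input=2 -> V=14
t=2: input=4 -> V=0 FIRE
t=3: input=3 -> V=0 FIRE
t=4: input=5 -> V=0 FIRE
t=5: input=0 -> V=0
t=6: input=0 -> V=0
t=7: input=5 -> V=0 FIRE
t=8: input=3 -> V=0 FIRE
t=9: input=3 -> V=0 FIRE
t=10: input=5 -> V=0 FIRE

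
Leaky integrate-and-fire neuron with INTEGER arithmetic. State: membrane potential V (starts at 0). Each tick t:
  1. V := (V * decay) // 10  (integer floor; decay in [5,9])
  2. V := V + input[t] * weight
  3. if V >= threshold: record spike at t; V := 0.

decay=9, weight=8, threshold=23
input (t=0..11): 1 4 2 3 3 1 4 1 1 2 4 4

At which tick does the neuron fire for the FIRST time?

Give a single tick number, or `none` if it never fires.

t=0: input=1 -> V=8
t=1: input=4 -> V=0 FIRE
t=2: input=2 -> V=16
t=3: input=3 -> V=0 FIRE
t=4: input=3 -> V=0 FIRE
t=5: input=1 -> V=8
t=6: input=4 -> V=0 FIRE
t=7: input=1 -> V=8
t=8: input=1 -> V=15
t=9: input=2 -> V=0 FIRE
t=10: input=4 -> V=0 FIRE
t=11: input=4 -> V=0 FIRE

Answer: 1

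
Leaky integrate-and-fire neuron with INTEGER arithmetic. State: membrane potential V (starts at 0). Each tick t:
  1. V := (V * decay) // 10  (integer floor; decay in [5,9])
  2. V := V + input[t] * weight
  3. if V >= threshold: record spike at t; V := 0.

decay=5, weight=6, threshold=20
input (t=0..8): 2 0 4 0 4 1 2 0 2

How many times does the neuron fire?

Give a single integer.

Answer: 2

Derivation:
t=0: input=2 -> V=12
t=1: input=0 -> V=6
t=2: input=4 -> V=0 FIRE
t=3: input=0 -> V=0
t=4: input=4 -> V=0 FIRE
t=5: input=1 -> V=6
t=6: input=2 -> V=15
t=7: input=0 -> V=7
t=8: input=2 -> V=15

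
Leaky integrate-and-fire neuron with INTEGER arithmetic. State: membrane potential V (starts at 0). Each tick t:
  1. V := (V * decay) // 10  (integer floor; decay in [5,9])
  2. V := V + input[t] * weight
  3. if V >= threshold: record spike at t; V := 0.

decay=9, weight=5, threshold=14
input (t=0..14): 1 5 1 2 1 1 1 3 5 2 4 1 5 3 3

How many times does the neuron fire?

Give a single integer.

Answer: 8

Derivation:
t=0: input=1 -> V=5
t=1: input=5 -> V=0 FIRE
t=2: input=1 -> V=5
t=3: input=2 -> V=0 FIRE
t=4: input=1 -> V=5
t=5: input=1 -> V=9
t=6: input=1 -> V=13
t=7: input=3 -> V=0 FIRE
t=8: input=5 -> V=0 FIRE
t=9: input=2 -> V=10
t=10: input=4 -> V=0 FIRE
t=11: input=1 -> V=5
t=12: input=5 -> V=0 FIRE
t=13: input=3 -> V=0 FIRE
t=14: input=3 -> V=0 FIRE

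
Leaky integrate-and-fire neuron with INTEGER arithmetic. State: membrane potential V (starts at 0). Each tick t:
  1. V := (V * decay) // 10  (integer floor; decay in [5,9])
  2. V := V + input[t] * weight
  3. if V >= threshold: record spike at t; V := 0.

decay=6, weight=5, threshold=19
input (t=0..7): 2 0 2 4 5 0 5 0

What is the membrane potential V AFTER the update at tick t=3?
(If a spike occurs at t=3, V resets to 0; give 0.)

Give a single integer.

Answer: 0

Derivation:
t=0: input=2 -> V=10
t=1: input=0 -> V=6
t=2: input=2 -> V=13
t=3: input=4 -> V=0 FIRE
t=4: input=5 -> V=0 FIRE
t=5: input=0 -> V=0
t=6: input=5 -> V=0 FIRE
t=7: input=0 -> V=0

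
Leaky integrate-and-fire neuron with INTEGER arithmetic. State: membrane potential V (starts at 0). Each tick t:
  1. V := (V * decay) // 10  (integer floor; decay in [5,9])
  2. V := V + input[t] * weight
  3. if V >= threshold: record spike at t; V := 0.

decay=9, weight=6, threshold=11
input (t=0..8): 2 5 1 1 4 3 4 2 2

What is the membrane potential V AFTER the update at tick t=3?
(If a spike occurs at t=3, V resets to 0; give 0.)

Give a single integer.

t=0: input=2 -> V=0 FIRE
t=1: input=5 -> V=0 FIRE
t=2: input=1 -> V=6
t=3: input=1 -> V=0 FIRE
t=4: input=4 -> V=0 FIRE
t=5: input=3 -> V=0 FIRE
t=6: input=4 -> V=0 FIRE
t=7: input=2 -> V=0 FIRE
t=8: input=2 -> V=0 FIRE

Answer: 0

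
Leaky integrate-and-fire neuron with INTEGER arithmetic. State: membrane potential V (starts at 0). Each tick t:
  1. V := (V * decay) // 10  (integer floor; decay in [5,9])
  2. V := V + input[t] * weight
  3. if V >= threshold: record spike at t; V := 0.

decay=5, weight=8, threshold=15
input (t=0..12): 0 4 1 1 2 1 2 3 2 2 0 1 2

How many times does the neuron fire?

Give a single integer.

Answer: 7

Derivation:
t=0: input=0 -> V=0
t=1: input=4 -> V=0 FIRE
t=2: input=1 -> V=8
t=3: input=1 -> V=12
t=4: input=2 -> V=0 FIRE
t=5: input=1 -> V=8
t=6: input=2 -> V=0 FIRE
t=7: input=3 -> V=0 FIRE
t=8: input=2 -> V=0 FIRE
t=9: input=2 -> V=0 FIRE
t=10: input=0 -> V=0
t=11: input=1 -> V=8
t=12: input=2 -> V=0 FIRE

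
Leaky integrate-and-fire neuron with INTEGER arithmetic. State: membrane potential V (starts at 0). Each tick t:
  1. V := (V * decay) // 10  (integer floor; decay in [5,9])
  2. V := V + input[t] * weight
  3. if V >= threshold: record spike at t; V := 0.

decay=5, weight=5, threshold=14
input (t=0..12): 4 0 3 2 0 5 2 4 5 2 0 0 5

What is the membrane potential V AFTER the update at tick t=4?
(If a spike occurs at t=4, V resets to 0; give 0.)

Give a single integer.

t=0: input=4 -> V=0 FIRE
t=1: input=0 -> V=0
t=2: input=3 -> V=0 FIRE
t=3: input=2 -> V=10
t=4: input=0 -> V=5
t=5: input=5 -> V=0 FIRE
t=6: input=2 -> V=10
t=7: input=4 -> V=0 FIRE
t=8: input=5 -> V=0 FIRE
t=9: input=2 -> V=10
t=10: input=0 -> V=5
t=11: input=0 -> V=2
t=12: input=5 -> V=0 FIRE

Answer: 5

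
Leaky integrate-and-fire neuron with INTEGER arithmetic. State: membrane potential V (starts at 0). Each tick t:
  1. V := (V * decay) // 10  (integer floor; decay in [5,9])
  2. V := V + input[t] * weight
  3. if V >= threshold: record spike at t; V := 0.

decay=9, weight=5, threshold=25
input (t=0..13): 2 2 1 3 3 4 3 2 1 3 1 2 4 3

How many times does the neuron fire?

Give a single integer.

Answer: 5

Derivation:
t=0: input=2 -> V=10
t=1: input=2 -> V=19
t=2: input=1 -> V=22
t=3: input=3 -> V=0 FIRE
t=4: input=3 -> V=15
t=5: input=4 -> V=0 FIRE
t=6: input=3 -> V=15
t=7: input=2 -> V=23
t=8: input=1 -> V=0 FIRE
t=9: input=3 -> V=15
t=10: input=1 -> V=18
t=11: input=2 -> V=0 FIRE
t=12: input=4 -> V=20
t=13: input=3 -> V=0 FIRE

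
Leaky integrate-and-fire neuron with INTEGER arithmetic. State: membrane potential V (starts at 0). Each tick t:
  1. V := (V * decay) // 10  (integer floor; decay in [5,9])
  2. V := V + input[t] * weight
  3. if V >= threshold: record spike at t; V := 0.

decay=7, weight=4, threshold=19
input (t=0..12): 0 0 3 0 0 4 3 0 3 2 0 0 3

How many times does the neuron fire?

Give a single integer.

t=0: input=0 -> V=0
t=1: input=0 -> V=0
t=2: input=3 -> V=12
t=3: input=0 -> V=8
t=4: input=0 -> V=5
t=5: input=4 -> V=0 FIRE
t=6: input=3 -> V=12
t=7: input=0 -> V=8
t=8: input=3 -> V=17
t=9: input=2 -> V=0 FIRE
t=10: input=0 -> V=0
t=11: input=0 -> V=0
t=12: input=3 -> V=12

Answer: 2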